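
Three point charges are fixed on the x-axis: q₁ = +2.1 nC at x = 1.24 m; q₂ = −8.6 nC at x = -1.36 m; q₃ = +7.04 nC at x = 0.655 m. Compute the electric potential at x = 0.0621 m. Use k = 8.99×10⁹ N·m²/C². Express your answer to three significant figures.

Electric potential is a scalar, so the contributions from each charge add algebraically: V = Σ kqᵢ/rᵢ.
Distances from the field point to each charge: r₁ = 1.18 m, r₂ = 1.42 m, r₃ = 0.593 m.
V = k[(2.10×10⁻⁹)/(1.18) + (-8.60×10⁻⁹)/(1.42) + (7.04×10⁻⁹)/(0.593)] = 68.4 V.

68.4 V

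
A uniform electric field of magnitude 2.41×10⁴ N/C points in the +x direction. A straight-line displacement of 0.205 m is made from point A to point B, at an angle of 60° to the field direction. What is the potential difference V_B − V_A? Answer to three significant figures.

-2470 V

Only the component of displacement along E changes the potential: ΔV = −E·d·cosθ.
ΔV = −(2.41×10⁴ V/m)(0.205 m)cos60° = -2470 V.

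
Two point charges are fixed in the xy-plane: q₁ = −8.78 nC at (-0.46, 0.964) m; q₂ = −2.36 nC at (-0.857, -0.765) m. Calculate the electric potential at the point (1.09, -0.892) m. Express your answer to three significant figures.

-43.5 V

Electric potential is a scalar, so the contributions from each charge add algebraically: V = Σ kqᵢ/rᵢ.
Distances from the field point to each charge: r₁ = 2.42 m, r₂ = 1.95 m.
V = k[(-8.78×10⁻⁹)/(2.42) + (-2.36×10⁻⁹)/(1.95)] = -43.5 V.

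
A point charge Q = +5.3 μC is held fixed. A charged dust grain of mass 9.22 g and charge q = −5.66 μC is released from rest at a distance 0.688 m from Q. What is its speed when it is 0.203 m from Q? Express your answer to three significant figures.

Only the electrostatic force acts, so mechanical energy is conserved: ½mv² = U₁ − U₂ = kQq(1/r₁ − 1/r₂).
U₁ − U₂ = (8.99×10⁹ N·m²/C²)(5.30×10⁻⁶ C)(-5.66×10⁻⁶ C)(1/0.688 − 1/0.203) = 0.937 J.
v = √(2·0.937/9.22×10⁻³) = 14.3 m/s.

14.3 m/s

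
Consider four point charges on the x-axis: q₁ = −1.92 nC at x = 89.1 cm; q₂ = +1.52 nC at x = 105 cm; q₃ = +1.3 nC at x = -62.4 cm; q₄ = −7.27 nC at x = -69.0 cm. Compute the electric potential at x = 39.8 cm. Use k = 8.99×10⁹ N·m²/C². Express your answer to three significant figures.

-62.7 V

Electric potential is a scalar, so the contributions from each charge add algebraically: V = Σ kqᵢ/rᵢ.
Distances from the field point to each charge: r₁ = 0.493 m, r₂ = 0.652 m, r₃ = 1.02 m, r₄ = 1.09 m.
V = k[(-1.92×10⁻⁹)/(0.493) + (1.52×10⁻⁹)/(0.652) + (1.30×10⁻⁹)/(1.02) + (-7.27×10⁻⁹)/(1.09)] = -62.7 V.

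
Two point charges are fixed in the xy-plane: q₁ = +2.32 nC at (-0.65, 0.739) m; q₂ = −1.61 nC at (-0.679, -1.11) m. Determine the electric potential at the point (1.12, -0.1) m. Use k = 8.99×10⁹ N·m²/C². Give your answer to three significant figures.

3.63 V

Electric potential is a scalar, so the contributions from each charge add algebraically: V = Σ kqᵢ/rᵢ.
Distances from the field point to each charge: r₁ = 1.96 m, r₂ = 2.06 m.
V = k[(2.32×10⁻⁹)/(1.96) + (-1.61×10⁻⁹)/(2.06)] = 3.63 V.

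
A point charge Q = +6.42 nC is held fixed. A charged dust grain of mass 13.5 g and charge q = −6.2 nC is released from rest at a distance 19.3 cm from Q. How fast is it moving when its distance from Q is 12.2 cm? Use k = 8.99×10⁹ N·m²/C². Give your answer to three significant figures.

0.0126 m/s

Only the electrostatic force acts, so mechanical energy is conserved: ½mv² = U₁ − U₂ = kQq(1/r₁ − 1/r₂).
U₁ − U₂ = (8.99×10⁹ N·m²/C²)(6.42×10⁻⁹ C)(-6.20×10⁻⁹ C)(1/0.193 − 1/0.122) = 1.08×10⁻⁶ J.
v = √(2·1.08×10⁻⁶/0.0135) = 0.0126 m/s.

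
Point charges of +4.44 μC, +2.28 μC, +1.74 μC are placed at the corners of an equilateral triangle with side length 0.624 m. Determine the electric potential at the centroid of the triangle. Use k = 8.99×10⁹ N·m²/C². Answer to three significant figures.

The total potential is the scalar sum of each charge's contribution, V = Σ kqᵢ/rᵢ.
The distance from each vertex to the centroid is a/√3 = 0.360 m.
V = k[(4.44×10⁻⁶)/(0.360) + (2.28×10⁻⁶)/(0.360) + (1.74×10⁻⁶)/(0.360)] = 2.11×10⁵ V.

2.11×10⁵ V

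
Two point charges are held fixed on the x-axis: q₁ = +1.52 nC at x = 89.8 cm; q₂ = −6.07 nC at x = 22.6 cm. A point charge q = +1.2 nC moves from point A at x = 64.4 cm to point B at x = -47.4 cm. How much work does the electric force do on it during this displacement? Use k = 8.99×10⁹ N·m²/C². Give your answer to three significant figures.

The work done by the electric force is W_field = −ΔU = −q(V_B − V_A) = q(V_A − V_B).
At A: distances to the source charges are 0.254 m, 0.418 m; V_A = Σ kqᵢ/rᵢ = -76.8 V.
At B: distances to the source charges are 1.37 m, 0.700 m; V_B = Σ kqᵢ/rᵢ = -68.0 V.
ΔV = V_B − V_A = 8.75 V.
W_field = −qΔV = −(1.20×10⁻⁹ C)(8.75 V) = -1.05×10⁻⁸ J.

-1.05×10⁻⁸ J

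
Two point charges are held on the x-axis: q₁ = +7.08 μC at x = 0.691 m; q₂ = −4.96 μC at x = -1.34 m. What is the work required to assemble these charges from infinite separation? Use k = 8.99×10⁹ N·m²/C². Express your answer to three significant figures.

-0.155 J

The assembly work is the sum of pairwise potential energies, U = Σ_{i<j} kqᵢqⱼ/rᵢⱼ.
Pair separations: r₁₂ = 2.03 m.
U = (-0.155) = -0.155 J.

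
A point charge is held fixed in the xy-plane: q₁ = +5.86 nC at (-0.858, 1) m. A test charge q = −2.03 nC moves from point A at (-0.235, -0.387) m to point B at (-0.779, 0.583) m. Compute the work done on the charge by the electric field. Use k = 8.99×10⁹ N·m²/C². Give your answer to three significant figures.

The work done by the electric force is W_field = −ΔU = −q(V_B − V_A) = q(V_A − V_B).
At A: distance to the source charge is 1.52 m; V_A = kq₁/r = 34.6 V.
At B: distance to the source charge is 0.424 m; V_B = kq₁/r = 124 V.
ΔV = V_B − V_A = 89.5 V.
W_field = −qΔV = −(-2.03×10⁻⁹ C)(89.5 V) = 1.82×10⁻⁷ J.

1.82×10⁻⁷ J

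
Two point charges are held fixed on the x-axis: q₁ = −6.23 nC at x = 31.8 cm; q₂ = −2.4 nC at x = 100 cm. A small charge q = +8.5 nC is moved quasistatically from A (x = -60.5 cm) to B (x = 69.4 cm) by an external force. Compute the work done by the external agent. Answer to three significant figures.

-1.24×10⁻⁶ J

For quasistatic motion the external work equals the change in potential energy: W_ext = qΔV = q(V_B − V_A).
At A: distances to the source charges are 0.923 m, 1.60 m; V_A = Σ kqᵢ/rᵢ = -74.1 V.
At B: distances to the source charges are 0.376 m, 0.306 m; V_B = Σ kqᵢ/rᵢ = -219 V.
ΔV = V_B − V_A = -145 V.
W_ext = qΔV = (8.50×10⁻⁹ C)(-145 V) = -1.24×10⁻⁶ J.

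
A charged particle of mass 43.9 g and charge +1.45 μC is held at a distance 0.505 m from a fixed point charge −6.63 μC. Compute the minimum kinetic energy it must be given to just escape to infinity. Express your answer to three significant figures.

0.171 J

To just escape, total mechanical energy must reach zero at infinity: ½mv²_min + U = 0, so ½mv²_min = −U = |kQq|/r.
|U| = |kQq|/r = (8.99×10⁹ N·m²/C²)(6.63×10⁻⁶)(1.45×10⁻⁶)/(0.505) = 0.171 J.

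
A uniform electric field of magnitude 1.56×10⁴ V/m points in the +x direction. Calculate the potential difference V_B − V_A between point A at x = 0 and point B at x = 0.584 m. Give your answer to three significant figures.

-9110 V

In a uniform field, potential decreases in the direction of E: V_B − V_A = −E·Δx.
V_B − V_A = −(1.56×10⁴ V/m)(0.584 m) = -9110 V.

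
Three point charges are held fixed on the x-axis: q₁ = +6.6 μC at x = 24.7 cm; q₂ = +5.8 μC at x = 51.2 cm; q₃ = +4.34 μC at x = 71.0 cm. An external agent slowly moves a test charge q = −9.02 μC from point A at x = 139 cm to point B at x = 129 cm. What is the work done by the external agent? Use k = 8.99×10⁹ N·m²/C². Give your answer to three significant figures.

-0.203 J

For quasistatic motion the external work equals the change in potential energy: W_ext = qΔV = q(V_B − V_A).
At A: distances to the source charges are 1.14 m, 0.878 m, 0.680 m; V_A = Σ kqᵢ/rᵢ = 1.69×10⁵ V.
At B: distances to the source charges are 1.04 m, 0.778 m, 0.580 m; V_B = Σ kqᵢ/rᵢ = 1.91×10⁵ V.
ΔV = V_B − V_A = 2.25×10⁴ V.
W_ext = qΔV = (-9.02×10⁻⁶ C)(2.25×10⁴ V) = -0.203 J.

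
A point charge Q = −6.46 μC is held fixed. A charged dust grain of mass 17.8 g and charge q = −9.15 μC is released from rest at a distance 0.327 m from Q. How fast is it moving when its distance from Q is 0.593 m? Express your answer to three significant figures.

9.05 m/s

Only the electrostatic force acts, so mechanical energy is conserved: ½mv² = U₁ − U₂ = kQq(1/r₁ − 1/r₂).
U₁ − U₂ = (8.99×10⁹ N·m²/C²)(-6.46×10⁻⁶ C)(-9.15×10⁻⁶ C)(1/0.327 − 1/0.593) = 0.729 J.
v = √(2·0.729/0.0178) = 9.05 m/s.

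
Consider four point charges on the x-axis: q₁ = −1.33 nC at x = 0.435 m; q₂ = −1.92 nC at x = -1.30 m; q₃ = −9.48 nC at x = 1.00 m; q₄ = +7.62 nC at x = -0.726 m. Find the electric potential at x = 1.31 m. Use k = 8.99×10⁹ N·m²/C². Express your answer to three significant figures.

Electric potential is a scalar, so the contributions from each charge add algebraically: V = Σ kqᵢ/rᵢ.
Distances from the field point to each charge: r₁ = 0.875 m, r₂ = 2.61 m, r₃ = 0.310 m, r₄ = 2.04 m.
V = k[(-1.33×10⁻⁹)/(0.875) + (-1.92×10⁻⁹)/(2.61) + (-9.48×10⁻⁹)/(0.310) + (7.62×10⁻⁹)/(2.04)] = -262 V.

-262 V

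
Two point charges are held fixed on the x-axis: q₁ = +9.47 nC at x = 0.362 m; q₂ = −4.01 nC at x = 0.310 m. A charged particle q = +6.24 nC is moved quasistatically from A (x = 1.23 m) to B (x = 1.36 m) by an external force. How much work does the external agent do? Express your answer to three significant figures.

For quasistatic motion the external work equals the change in potential energy: W_ext = qΔV = q(V_B − V_A).
At A: distances to the source charges are 0.868 m, 0.920 m; V_A = Σ kqᵢ/rᵢ = 58.9 V.
At B: distances to the source charges are 0.998 m, 1.05 m; V_B = Σ kqᵢ/rᵢ = 51.0 V.
ΔV = V_B − V_A = -7.92 V.
W_ext = qΔV = (6.24×10⁻⁹ C)(-7.92 V) = -4.95×10⁻⁸ J.

-4.95×10⁻⁸ J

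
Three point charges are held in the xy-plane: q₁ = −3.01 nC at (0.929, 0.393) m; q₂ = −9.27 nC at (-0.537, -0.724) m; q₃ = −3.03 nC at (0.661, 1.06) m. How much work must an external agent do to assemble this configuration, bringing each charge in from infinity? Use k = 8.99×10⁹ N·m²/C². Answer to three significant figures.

The work to assemble the configuration equals its total potential energy, U = Σ kqᵢqⱼ/rᵢⱼ over all pairs.
Pair separations: r₁₂ = 1.84 m, r₁₃ = 0.719 m, r₂₃ = 2.15 m.
U = (1.36×10⁻⁷) + (1.14×10⁻⁷) + (1.18×10⁻⁷) = 3.68×10⁻⁷ J.

3.68×10⁻⁷ J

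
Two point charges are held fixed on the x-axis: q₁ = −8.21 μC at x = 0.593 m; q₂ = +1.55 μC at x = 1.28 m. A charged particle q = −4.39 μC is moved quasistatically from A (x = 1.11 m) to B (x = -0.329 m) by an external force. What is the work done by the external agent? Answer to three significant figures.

0.0465 J

For quasistatic motion the external work equals the change in potential energy: W_ext = qΔV = q(V_B − V_A).
At A: distances to the source charges are 0.517 m, 0.170 m; V_A = Σ kqᵢ/rᵢ = -6.08×10⁴ V.
At B: distances to the source charges are 0.922 m, 1.61 m; V_B = Σ kqᵢ/rᵢ = -7.14×10⁴ V.
ΔV = V_B − V_A = -1.06×10⁴ V.
W_ext = qΔV = (-4.39×10⁻⁶ C)(-1.06×10⁴ V) = 0.0465 J.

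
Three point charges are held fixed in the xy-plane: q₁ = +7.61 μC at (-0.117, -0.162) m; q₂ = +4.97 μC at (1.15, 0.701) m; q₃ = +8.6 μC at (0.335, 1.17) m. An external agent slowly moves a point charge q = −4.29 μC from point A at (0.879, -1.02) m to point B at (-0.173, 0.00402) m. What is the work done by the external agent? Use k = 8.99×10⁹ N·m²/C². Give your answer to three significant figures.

For quasistatic motion the external work equals the change in potential energy: W_ext = qΔV = q(V_B − V_A).
At A: distances to the source charges are 1.31 m, 1.74 m, 2.26 m; V_A = Σ kqᵢ/rᵢ = 1.12×10⁵ V.
At B: distances to the source charges are 0.175 m, 1.50 m, 1.27 m; V_B = Σ kqᵢ/rᵢ = 4.81×10⁵ V.
ΔV = V_B − V_A = 3.69×10⁵ V.
W_ext = qΔV = (-4.29×10⁻⁶ C)(3.69×10⁵ V) = -1.58 J.

-1.58 J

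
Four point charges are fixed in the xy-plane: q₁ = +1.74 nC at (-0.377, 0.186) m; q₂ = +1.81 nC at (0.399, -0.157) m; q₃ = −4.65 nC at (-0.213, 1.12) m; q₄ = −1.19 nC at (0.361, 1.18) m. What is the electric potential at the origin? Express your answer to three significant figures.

Electric potential is a scalar, so the contributions from each charge add algebraically: V = Σ kqᵢ/rᵢ.
Distances from the field point to each charge: r₁ = 0.420 m, r₂ = 0.429 m, r₃ = 1.14 m, r₄ = 1.23 m.
V = k[(1.74×10⁻⁹)/(0.420) + (1.81×10⁻⁹)/(0.429) + (-4.65×10⁻⁹)/(1.14) + (-1.19×10⁻⁹)/(1.23)] = 29.8 V.

29.8 V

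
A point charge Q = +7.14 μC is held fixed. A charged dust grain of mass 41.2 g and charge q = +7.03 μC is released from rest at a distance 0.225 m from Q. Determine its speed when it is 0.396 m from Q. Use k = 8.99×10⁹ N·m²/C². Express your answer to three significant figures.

6.48 m/s

Only the electrostatic force acts, so mechanical energy is conserved: ½mv² = U₁ − U₂ = kQq(1/r₁ − 1/r₂).
U₁ − U₂ = (8.99×10⁹ N·m²/C²)(7.14×10⁻⁶ C)(7.03×10⁻⁶ C)(1/0.225 − 1/0.396) = 0.866 J.
v = √(2·0.866/0.0412) = 6.48 m/s.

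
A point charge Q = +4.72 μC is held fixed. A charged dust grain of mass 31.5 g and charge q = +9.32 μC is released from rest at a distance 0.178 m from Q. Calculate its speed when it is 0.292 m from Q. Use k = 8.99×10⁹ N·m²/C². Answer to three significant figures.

Only the electrostatic force acts, so mechanical energy is conserved: ½mv² = U₁ − U₂ = kQq(1/r₁ − 1/r₂).
U₁ − U₂ = (8.99×10⁹ N·m²/C²)(4.72×10⁻⁶ C)(9.32×10⁻⁶ C)(1/0.178 − 1/0.292) = 0.867 J.
v = √(2·0.867/0.0315) = 7.42 m/s.

7.42 m/s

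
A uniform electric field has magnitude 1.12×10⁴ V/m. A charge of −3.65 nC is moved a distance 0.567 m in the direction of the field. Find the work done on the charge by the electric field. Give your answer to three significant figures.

-2.32×10⁻⁵ J

The potential change for a displacement 0.567 m in the direction of the field is ΔV = −Ed = -6350 V.
W_field = −qΔV = -2.32×10⁻⁵ J.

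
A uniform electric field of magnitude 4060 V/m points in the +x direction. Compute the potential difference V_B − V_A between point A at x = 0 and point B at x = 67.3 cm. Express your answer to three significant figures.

-2730 V

In a uniform field, potential decreases in the direction of E: V_B − V_A = −E·Δx.
V_B − V_A = −(4060 V/m)(0.673 m) = -2730 V.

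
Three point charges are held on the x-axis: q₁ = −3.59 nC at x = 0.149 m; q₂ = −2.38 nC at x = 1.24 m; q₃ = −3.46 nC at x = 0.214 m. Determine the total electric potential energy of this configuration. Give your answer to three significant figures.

The assembly work is the sum of pairwise potential energies, U = Σ_{i<j} kqᵢqⱼ/rᵢⱼ.
Pair separations: r₁₂ = 1.09 m, r₁₃ = 0.0650 m, r₂₃ = 1.03 m.
U = (7.04×10⁻⁸) + (1.72×10⁻⁶) + (7.22×10⁻⁸) = 1.86×10⁻⁶ J.

1.86×10⁻⁶ J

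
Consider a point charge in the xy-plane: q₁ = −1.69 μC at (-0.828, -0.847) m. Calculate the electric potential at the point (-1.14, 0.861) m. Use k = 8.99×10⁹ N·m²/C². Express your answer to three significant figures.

The total potential is the scalar sum of each charge's contribution, V = Σ kqᵢ/rᵢ.
Distances from the field point to each charge: r₁ = 1.74 m.
V = k[(-1.69×10⁻⁶)/(1.74)] = -8750 V.

-8750 V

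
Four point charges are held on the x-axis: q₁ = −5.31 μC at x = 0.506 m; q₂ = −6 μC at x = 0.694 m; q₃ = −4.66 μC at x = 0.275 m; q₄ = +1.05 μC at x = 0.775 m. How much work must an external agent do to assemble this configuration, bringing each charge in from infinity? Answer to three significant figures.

The work to assemble the configuration equals its total potential energy, U = Σ kqᵢqⱼ/rᵢⱼ over all pairs.
Pair separations: r₁₂ = 0.188 m, r₁₃ = 0.231 m, r₁₄ = 0.269 m, r₂₃ = 0.419 m, r₂₄ = 0.0810 m, r₃₄ = 0.500 m.
Summing all 6 pair terms gives U = 2.11 J.

2.11 J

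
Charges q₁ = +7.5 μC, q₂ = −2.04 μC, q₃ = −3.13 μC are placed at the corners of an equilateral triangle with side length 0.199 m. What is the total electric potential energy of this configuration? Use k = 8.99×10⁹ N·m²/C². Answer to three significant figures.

-1.46 J

The assembly work is the sum of pairwise potential energies, U = Σ_{i<j} kqᵢqⱼ/rᵢⱼ.
All three pair separations equal the side length, 0.199 m.
U = (-0.691) + (-1.06) + (0.288) = -1.46 J.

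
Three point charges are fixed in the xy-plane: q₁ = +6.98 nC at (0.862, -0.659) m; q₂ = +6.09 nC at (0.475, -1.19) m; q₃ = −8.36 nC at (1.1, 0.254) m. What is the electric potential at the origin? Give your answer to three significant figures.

34.0 V

Electric potential is a scalar, so the contributions from each charge add algebraically: V = Σ kqᵢ/rᵢ.
Distances from the field point to each charge: r₁ = 1.09 m, r₂ = 1.28 m, r₃ = 1.13 m.
V = k[(6.98×10⁻⁹)/(1.09) + (6.09×10⁻⁹)/(1.28) + (-8.36×10⁻⁹)/(1.13)] = 34.0 V.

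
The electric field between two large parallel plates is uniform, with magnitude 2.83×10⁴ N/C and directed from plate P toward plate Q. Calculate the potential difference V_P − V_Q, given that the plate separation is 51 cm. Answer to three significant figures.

In a uniform field, potential decreases in the direction of E: ΔV = −E·d for a displacement d parallel to E.
Going from Q to P is a displacement of 51 cm opposite to the field, so V_P − V_Q = +Ed = 1.44×10⁴ V.

1.44×10⁴ V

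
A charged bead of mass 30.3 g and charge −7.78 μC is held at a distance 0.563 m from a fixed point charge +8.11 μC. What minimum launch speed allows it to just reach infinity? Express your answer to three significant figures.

8.15 m/s

To just escape, total mechanical energy must reach zero at infinity: ½mv²_min + U = 0, so ½mv²_min = −U = |kQq|/r.
|U| = |kQq|/r = (8.99×10⁹ N·m²/C²)(8.11×10⁻⁶)(7.78×10⁻⁶)/(0.563) = 1.01 J.
v_min = √(2|U|/m) = √(2·1.01/0.0303) = 8.15 m/s.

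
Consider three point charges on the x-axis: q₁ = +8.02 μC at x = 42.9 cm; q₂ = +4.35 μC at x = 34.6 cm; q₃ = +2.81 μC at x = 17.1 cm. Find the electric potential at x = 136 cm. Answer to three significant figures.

Electric potential is a scalar, so the contributions from each charge add algebraically: V = Σ kqᵢ/rᵢ.
Distances from the field point to each charge: r₁ = 0.931 m, r₂ = 1.01 m, r₃ = 1.19 m.
V = k[(8.02×10⁻⁶)/(0.931) + (4.35×10⁻⁶)/(1.01) + (2.81×10⁻⁶)/(1.19)] = 1.37×10⁵ V.

1.37×10⁵ V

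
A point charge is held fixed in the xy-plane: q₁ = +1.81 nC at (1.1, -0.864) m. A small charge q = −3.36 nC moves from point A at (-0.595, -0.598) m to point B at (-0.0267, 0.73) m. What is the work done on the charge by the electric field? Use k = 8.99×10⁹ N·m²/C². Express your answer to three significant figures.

The work done by the electric force is W_field = −ΔU = −q(V_B − V_A) = q(V_A − V_B).
At A: distance to the source charge is 1.72 m; V_A = kq₁/r = 9.48 V.
At B: distance to the source charge is 1.95 m; V_B = kq₁/r = 8.34 V.
ΔV = V_B − V_A = -1.15 V.
W_field = −qΔV = −(-3.36×10⁻⁹ C)(-1.15 V) = -3.86×10⁻⁹ J.

-3.86×10⁻⁹ J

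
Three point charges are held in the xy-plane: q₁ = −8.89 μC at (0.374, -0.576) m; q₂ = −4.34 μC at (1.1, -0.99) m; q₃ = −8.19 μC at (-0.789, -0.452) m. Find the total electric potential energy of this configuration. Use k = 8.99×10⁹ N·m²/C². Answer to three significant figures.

1.14 J

The assembly work is the sum of pairwise potential energies, U = Σ_{i<j} kqᵢqⱼ/rᵢⱼ.
Pair separations: r₁₂ = 0.836 m, r₁₃ = 1.17 m, r₂₃ = 1.96 m.
U = (0.415) + (0.560) + (0.163) = 1.14 J.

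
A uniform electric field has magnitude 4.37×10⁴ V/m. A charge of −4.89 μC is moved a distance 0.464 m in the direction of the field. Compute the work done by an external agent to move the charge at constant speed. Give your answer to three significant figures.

0.0992 J

The potential change for a displacement 0.464 m in the direction of the field is ΔV = −Ed = -2.03×10⁴ V.
W_ext = qΔV = 0.0992 J.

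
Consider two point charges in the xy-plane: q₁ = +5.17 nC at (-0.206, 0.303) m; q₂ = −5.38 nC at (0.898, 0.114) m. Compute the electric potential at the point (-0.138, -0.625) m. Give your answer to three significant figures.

11.9 V

The total potential is the scalar sum of each charge's contribution, V = Σ kqᵢ/rᵢ.
Distances from the field point to each charge: r₁ = 0.930 m, r₂ = 1.27 m.
V = k[(5.17×10⁻⁹)/(0.930) + (-5.38×10⁻⁹)/(1.27)] = 11.9 V.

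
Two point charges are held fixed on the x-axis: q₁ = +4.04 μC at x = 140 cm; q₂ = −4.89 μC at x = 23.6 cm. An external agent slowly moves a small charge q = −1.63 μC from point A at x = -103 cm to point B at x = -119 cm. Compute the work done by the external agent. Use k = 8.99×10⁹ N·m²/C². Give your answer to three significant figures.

For quasistatic motion the external work equals the change in potential energy: W_ext = qΔV = q(V_B − V_A).
At A: distances to the source charges are 2.43 m, 1.27 m; V_A = Σ kqᵢ/rᵢ = -1.98×10⁴ V.
At B: distances to the source charges are 2.59 m, 1.43 m; V_B = Σ kqᵢ/rᵢ = -1.68×10⁴ V.
ΔV = V_B − V_A = 2970 V.
W_ext = qΔV = (-1.63×10⁻⁶ C)(2970 V) = -4.85×10⁻³ J.

-4.85×10⁻³ J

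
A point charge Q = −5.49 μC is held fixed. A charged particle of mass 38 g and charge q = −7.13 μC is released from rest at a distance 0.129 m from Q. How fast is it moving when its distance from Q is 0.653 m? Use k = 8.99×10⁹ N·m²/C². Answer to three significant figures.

Only the electrostatic force acts, so mechanical energy is conserved: ½mv² = U₁ − U₂ = kQq(1/r₁ − 1/r₂).
U₁ − U₂ = (8.99×10⁹ N·m²/C²)(-5.49×10⁻⁶ C)(-7.13×10⁻⁶ C)(1/0.129 − 1/0.653) = 2.19 J.
v = √(2·2.19/0.0380) = 10.7 m/s.

10.7 m/s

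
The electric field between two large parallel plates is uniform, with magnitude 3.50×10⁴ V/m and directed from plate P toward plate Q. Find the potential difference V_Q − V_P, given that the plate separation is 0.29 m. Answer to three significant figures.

-1.02×10⁴ V

In a uniform field, potential decreases in the direction of E: ΔV = −E·d for a displacement d parallel to E.
Going from P to Q is a displacement of 0.29 m along the field, so V_Q − V_P = −Ed = -1.02×10⁴ V.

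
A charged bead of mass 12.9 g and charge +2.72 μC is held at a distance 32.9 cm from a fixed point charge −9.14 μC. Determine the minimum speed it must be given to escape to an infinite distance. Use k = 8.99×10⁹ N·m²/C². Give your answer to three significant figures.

To just escape, total mechanical energy must reach zero at infinity: ½mv²_min + U = 0, so ½mv²_min = −U = |kQq|/r.
|U| = |kQq|/r = (8.99×10⁹ N·m²/C²)(9.14×10⁻⁶)(2.72×10⁻⁶)/(0.329) = 0.679 J.
v_min = √(2|U|/m) = √(2·0.679/0.0129) = 10.3 m/s.

10.3 m/s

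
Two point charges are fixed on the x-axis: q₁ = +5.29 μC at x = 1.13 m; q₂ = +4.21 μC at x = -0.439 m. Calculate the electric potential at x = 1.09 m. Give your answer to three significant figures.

The total potential is the scalar sum of each charge's contribution, V = Σ kqᵢ/rᵢ.
Distances from the field point to each charge: r₁ = 0.0400 m, r₂ = 1.53 m.
V = k[(5.29×10⁻⁶)/(0.0400) + (4.21×10⁻⁶)/(1.53)] = 1.21×10⁶ V.

1.21×10⁶ V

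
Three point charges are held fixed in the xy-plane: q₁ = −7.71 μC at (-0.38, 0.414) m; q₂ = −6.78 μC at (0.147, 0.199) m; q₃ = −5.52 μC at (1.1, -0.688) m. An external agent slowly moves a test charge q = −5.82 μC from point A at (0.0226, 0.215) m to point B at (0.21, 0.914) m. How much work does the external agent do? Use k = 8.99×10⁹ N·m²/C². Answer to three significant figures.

-2.76 J

For quasistatic motion the external work equals the change in potential energy: W_ext = qΔV = q(V_B − V_A).
At A: distances to the source charges are 0.449 m, 0.125 m, 1.41 m; V_A = Σ kqᵢ/rᵢ = -6.76×10⁵ V.
At B: distances to the source charges are 0.773 m, 0.718 m, 1.83 m; V_B = Σ kqᵢ/rᵢ = -2.02×10⁵ V.
ΔV = V_B − V_A = 4.74×10⁵ V.
W_ext = qΔV = (-5.82×10⁻⁶ C)(4.74×10⁵ V) = -2.76 J.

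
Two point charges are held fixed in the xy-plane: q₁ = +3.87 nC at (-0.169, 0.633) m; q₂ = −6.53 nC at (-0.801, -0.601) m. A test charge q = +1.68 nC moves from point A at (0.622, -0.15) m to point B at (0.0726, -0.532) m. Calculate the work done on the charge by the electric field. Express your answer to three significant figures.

4.99×10⁻⁸ J

The work done by the electric force is W_field = −ΔU = −q(V_B − V_A) = q(V_A − V_B).
At A: distances to the source charges are 1.11 m, 1.49 m; V_A = Σ kqᵢ/rᵢ = -8.07 V.
At B: distances to the source charges are 1.19 m, 0.876 m; V_B = Σ kqᵢ/rᵢ = -37.7 V.
ΔV = V_B − V_A = -29.7 V.
W_field = −qΔV = −(1.68×10⁻⁹ C)(-29.7 V) = 4.99×10⁻⁸ J.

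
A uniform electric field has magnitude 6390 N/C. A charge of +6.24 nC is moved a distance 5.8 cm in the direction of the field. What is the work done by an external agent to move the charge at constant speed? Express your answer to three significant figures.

The potential change for a displacement 5.8 cm in the direction of the field is ΔV = −Ed = -371 V.
W_ext = qΔV = -2.31×10⁻⁶ J.

-2.31×10⁻⁶ J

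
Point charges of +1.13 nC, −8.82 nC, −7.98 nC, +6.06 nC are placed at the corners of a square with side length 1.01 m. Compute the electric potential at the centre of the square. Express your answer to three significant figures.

Electric potential is a scalar, so the contributions from each charge add algebraically: V = Σ kqᵢ/rᵢ.
The distance from each corner to the centre is a√2/2 = 0.714 m.
V = k[(1.13×10⁻⁹)/(0.714) + (-8.82×10⁻⁹)/(0.714) + (-7.98×10⁻⁹)/(0.714) + (6.06×10⁻⁹)/(0.714)] = -121 V.

-121 V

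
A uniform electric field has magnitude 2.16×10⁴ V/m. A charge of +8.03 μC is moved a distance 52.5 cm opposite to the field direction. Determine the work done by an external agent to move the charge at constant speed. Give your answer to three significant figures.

0.0911 J

The potential change for a displacement 52.5 cm opposite to the field direction is ΔV = +Ed = 1.13×10⁴ V.
W_ext = qΔV = 0.0911 J.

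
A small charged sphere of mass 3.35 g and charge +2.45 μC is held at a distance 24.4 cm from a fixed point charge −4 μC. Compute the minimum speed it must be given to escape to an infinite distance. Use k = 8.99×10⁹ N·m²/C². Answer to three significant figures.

14.7 m/s

To just escape, total mechanical energy must reach zero at infinity: ½mv²_min + U = 0, so ½mv²_min = −U = |kQq|/r.
|U| = |kQq|/r = (8.99×10⁹ N·m²/C²)(4.00×10⁻⁶)(2.45×10⁻⁶)/(0.244) = 0.361 J.
v_min = √(2|U|/m) = √(2·0.361/3.35×10⁻³) = 14.7 m/s.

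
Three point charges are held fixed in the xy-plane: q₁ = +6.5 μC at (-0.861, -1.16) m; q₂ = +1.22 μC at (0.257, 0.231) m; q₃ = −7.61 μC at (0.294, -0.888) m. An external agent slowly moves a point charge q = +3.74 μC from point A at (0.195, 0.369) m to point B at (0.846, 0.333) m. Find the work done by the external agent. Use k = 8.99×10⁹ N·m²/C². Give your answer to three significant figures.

For quasistatic motion the external work equals the change in potential energy: W_ext = qΔV = q(V_B − V_A).
At A: distances to the source charges are 1.86 m, 0.151 m, 1.26 m; V_A = Σ kqᵢ/rᵢ = 4.97×10⁴ V.
At B: distances to the source charges are 2.27 m, 0.598 m, 1.34 m; V_B = Σ kqᵢ/rᵢ = -6940 V.
ΔV = V_B − V_A = -5.66×10⁴ V.
W_ext = qΔV = (3.74×10⁻⁶ C)(-5.66×10⁴ V) = -0.212 J.

-0.212 J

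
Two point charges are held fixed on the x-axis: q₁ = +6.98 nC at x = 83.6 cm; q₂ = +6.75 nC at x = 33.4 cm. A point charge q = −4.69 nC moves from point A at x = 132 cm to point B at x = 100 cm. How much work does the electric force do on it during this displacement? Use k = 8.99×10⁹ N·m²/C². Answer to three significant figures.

1.33×10⁻⁶ J

The work done by the electric force is W_field = −ΔU = −q(V_B − V_A) = q(V_A − V_B).
At A: distances to the source charges are 0.484 m, 0.986 m; V_A = Σ kqᵢ/rᵢ = 191 V.
At B: distances to the source charges are 0.164 m, 0.666 m; V_B = Σ kqᵢ/rᵢ = 474 V.
ΔV = V_B − V_A = 283 V.
W_field = −qΔV = −(-4.69×10⁻⁹ C)(283 V) = 1.33×10⁻⁶ J.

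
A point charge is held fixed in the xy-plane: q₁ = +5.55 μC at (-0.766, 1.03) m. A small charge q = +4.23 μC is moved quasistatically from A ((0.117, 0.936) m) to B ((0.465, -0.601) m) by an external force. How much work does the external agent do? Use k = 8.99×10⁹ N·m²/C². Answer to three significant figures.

For quasistatic motion the external work equals the change in potential energy: W_ext = qΔV = q(V_B − V_A).
At A: distance to the source charge is 0.888 m; V_A = kq₁/r = 5.62×10⁴ V.
At B: distance to the source charge is 2.04 m; V_B = kq₁/r = 2.44×10⁴ V.
ΔV = V_B − V_A = -3.18×10⁴ V.
W_ext = qΔV = (4.23×10⁻⁶ C)(-3.18×10⁴ V) = -0.134 J.

-0.134 J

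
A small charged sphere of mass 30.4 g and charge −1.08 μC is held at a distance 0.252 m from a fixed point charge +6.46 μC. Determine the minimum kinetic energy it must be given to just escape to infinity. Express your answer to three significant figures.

0.249 J

To just escape, total mechanical energy must reach zero at infinity: ½mv²_min + U = 0, so ½mv²_min = −U = |kQq|/r.
|U| = |kQq|/r = (8.99×10⁹ N·m²/C²)(6.46×10⁻⁶)(1.08×10⁻⁶)/(0.252) = 0.249 J.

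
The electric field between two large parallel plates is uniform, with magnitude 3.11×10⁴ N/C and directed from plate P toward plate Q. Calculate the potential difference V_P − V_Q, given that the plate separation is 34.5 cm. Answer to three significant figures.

In a uniform field, potential decreases in the direction of E: ΔV = −E·d for a displacement d parallel to E.
Going from Q to P is a displacement of 34.5 cm opposite to the field, so V_P − V_Q = +Ed = 1.07×10⁴ V.

1.07×10⁴ V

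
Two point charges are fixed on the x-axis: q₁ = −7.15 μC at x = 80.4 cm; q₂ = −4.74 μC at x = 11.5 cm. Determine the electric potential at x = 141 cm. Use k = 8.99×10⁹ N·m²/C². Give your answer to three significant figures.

-1.39×10⁵ V

The total potential is the scalar sum of each charge's contribution, V = Σ kqᵢ/rᵢ.
Distances from the field point to each charge: r₁ = 0.606 m, r₂ = 1.29 m.
V = k[(-7.15×10⁻⁶)/(0.606) + (-4.74×10⁻⁶)/(1.29)] = -1.39×10⁵ V.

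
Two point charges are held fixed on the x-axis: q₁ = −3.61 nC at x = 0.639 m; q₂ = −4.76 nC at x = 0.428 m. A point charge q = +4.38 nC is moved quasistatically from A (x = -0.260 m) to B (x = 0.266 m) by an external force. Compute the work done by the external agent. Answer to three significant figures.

For quasistatic motion the external work equals the change in potential energy: W_ext = qΔV = q(V_B − V_A).
At A: distances to the source charges are 0.899 m, 0.688 m; V_A = Σ kqᵢ/rᵢ = -98.3 V.
At B: distances to the source charges are 0.373 m, 0.162 m; V_B = Σ kqᵢ/rᵢ = -351 V.
ΔV = V_B − V_A = -253 V.
W_ext = qΔV = (4.38×10⁻⁹ C)(-253 V) = -1.11×10⁻⁶ J.

-1.11×10⁻⁶ J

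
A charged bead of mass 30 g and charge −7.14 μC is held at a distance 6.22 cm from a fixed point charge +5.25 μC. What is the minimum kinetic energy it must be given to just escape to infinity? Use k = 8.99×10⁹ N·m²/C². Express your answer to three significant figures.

5.42 J

To just escape, total mechanical energy must reach zero at infinity: ½mv²_min + U = 0, so ½mv²_min = −U = |kQq|/r.
|U| = |kQq|/r = (8.99×10⁹ N·m²/C²)(5.25×10⁻⁶)(7.14×10⁻⁶)/(0.0622) = 5.42 J.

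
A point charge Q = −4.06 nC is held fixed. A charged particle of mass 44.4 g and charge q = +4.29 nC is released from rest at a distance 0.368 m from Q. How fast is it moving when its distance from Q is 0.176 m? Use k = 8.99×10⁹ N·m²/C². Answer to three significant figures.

Only the electrostatic force acts, so mechanical energy is conserved: ½mv² = U₁ − U₂ = kQq(1/r₁ − 1/r₂).
U₁ − U₂ = (8.99×10⁹ N·m²/C²)(-4.06×10⁻⁹ C)(4.29×10⁻⁹ C)(1/0.368 − 1/0.176) = 4.64×10⁻⁷ J.
v = √(2·4.64×10⁻⁷/0.0444) = 4.57×10⁻³ m/s.

4.57×10⁻³ m/s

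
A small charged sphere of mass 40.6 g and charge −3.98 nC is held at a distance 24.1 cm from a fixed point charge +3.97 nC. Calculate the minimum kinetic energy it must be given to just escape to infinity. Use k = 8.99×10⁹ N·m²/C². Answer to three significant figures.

To just escape, total mechanical energy must reach zero at infinity: ½mv²_min + U = 0, so ½mv²_min = −U = |kQq|/r.
|U| = |kQq|/r = (8.99×10⁹ N·m²/C²)(3.97×10⁻⁹)(3.98×10⁻⁹)/(0.241) = 5.89×10⁻⁷ J.

5.89×10⁻⁷ J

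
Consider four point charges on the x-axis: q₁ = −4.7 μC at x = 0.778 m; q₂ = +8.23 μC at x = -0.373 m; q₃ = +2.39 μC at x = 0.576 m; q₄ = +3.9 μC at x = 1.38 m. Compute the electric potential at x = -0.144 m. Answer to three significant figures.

3.30×10⁵ V

The total potential is the scalar sum of each charge's contribution, V = Σ kqᵢ/rᵢ.
Distances from the field point to each charge: r₁ = 0.922 m, r₂ = 0.229 m, r₃ = 0.720 m, r₄ = 1.52 m.
V = k[(-4.70×10⁻⁶)/(0.922) + (8.23×10⁻⁶)/(0.229) + (2.39×10⁻⁶)/(0.720) + (3.90×10⁻⁶)/(1.52)] = 3.30×10⁵ V.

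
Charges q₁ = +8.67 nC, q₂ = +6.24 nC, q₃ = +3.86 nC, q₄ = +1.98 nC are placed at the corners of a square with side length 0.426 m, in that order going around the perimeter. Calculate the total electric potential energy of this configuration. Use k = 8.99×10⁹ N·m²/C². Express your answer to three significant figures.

The assembly work is the sum of pairwise potential energies, U = Σ_{i<j} kqᵢqⱼ/rᵢⱼ.
The four side pairs have separation 0.426 m and the two diagonal pairs 0.602 m.
Summing all 6 pair terms gives U = 2.86×10⁻⁶ J.

2.86×10⁻⁶ J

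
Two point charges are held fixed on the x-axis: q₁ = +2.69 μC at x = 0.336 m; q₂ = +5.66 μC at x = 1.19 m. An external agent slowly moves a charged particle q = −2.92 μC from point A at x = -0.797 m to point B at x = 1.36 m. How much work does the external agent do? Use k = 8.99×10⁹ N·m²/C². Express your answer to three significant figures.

-0.806 J

For quasistatic motion the external work equals the change in potential energy: W_ext = qΔV = q(V_B − V_A).
At A: distances to the source charges are 1.13 m, 1.99 m; V_A = Σ kqᵢ/rᵢ = 4.70×10⁴ V.
At B: distances to the source charges are 1.02 m, 0.170 m; V_B = Σ kqᵢ/rᵢ = 3.23×10⁵ V.
ΔV = V_B − V_A = 2.76×10⁵ V.
W_ext = qΔV = (-2.92×10⁻⁶ C)(2.76×10⁵ V) = -0.806 J.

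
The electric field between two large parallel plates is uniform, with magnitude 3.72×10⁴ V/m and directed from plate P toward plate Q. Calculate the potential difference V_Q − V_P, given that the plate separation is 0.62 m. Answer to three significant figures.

In a uniform field, potential decreases in the direction of E: ΔV = −E·d for a displacement d parallel to E.
Going from P to Q is a displacement of 0.62 m along the field, so V_Q − V_P = −Ed = -2.31×10⁴ V.

-2.31×10⁴ V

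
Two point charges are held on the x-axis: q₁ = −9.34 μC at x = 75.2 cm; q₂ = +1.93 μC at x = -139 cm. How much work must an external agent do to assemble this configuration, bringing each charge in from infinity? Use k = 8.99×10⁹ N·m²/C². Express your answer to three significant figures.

The assembly work is the sum of pairwise potential energies, U = Σ_{i<j} kqᵢqⱼ/rᵢⱼ.
Pair separations: r₁₂ = 2.14 m.
U = (-0.0757) = -0.0757 J.

-0.0757 J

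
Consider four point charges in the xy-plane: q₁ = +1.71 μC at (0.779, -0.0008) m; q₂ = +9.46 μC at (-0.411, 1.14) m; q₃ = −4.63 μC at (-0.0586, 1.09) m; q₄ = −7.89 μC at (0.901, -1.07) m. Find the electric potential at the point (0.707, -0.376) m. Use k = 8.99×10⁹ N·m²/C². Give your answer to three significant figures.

-3.82×10⁴ V

Electric potential is a scalar, so the contributions from each charge add algebraically: V = Σ kqᵢ/rᵢ.
Distances from the field point to each charge: r₁ = 0.382 m, r₂ = 1.88 m, r₃ = 1.65 m, r₄ = 0.721 m.
V = k[(1.71×10⁻⁶)/(0.382) + (9.46×10⁻⁶)/(1.88) + (-4.63×10⁻⁶)/(1.65) + (-7.89×10⁻⁶)/(0.721)] = -3.82×10⁴ V.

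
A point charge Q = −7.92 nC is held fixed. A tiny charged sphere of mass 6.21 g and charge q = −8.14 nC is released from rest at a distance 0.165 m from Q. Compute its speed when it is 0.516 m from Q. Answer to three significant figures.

0.0277 m/s

Only the electrostatic force acts, so mechanical energy is conserved: ½mv² = U₁ − U₂ = kQq(1/r₁ − 1/r₂).
U₁ − U₂ = (8.99×10⁹ N·m²/C²)(-7.92×10⁻⁹ C)(-8.14×10⁻⁹ C)(1/0.165 − 1/0.516) = 2.39×10⁻⁶ J.
v = √(2·2.39×10⁻⁶/6.21×10⁻³) = 0.0277 m/s.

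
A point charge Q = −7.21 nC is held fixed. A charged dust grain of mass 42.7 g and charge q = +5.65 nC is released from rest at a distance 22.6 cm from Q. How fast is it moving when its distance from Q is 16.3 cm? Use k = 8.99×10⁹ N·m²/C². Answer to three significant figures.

Only the electrostatic force acts, so mechanical energy is conserved: ½mv² = U₁ − U₂ = kQq(1/r₁ − 1/r₂).
U₁ − U₂ = (8.99×10⁹ N·m²/C²)(-7.21×10⁻⁹ C)(5.65×10⁻⁹ C)(1/0.226 − 1/0.163) = 6.26×10⁻⁷ J.
v = √(2·6.26×10⁻⁷/0.0427) = 5.42×10⁻³ m/s.

5.42×10⁻³ m/s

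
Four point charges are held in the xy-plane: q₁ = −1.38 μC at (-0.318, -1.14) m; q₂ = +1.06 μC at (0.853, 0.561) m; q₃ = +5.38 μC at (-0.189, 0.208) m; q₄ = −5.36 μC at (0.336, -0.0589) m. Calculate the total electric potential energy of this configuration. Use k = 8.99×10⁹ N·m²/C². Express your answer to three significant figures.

The work to assemble the configuration equals its total potential energy, U = Σ kqᵢqⱼ/rᵢⱼ over all pairs.
Pair separations: r₁₂ = 2.07 m, r₁₃ = 1.35 m, r₁₄ = 1.26 m, r₂₃ = 1.10 m, r₂₄ = 0.807 m, r₃₄ = 0.589 m.
Summing all 6 pair terms gives U = -0.460 J.

-0.460 J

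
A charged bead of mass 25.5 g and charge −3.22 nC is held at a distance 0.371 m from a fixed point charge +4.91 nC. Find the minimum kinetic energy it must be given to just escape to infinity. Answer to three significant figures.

To just escape, total mechanical energy must reach zero at infinity: ½mv²_min + U = 0, so ½mv²_min = −U = |kQq|/r.
|U| = |kQq|/r = (8.99×10⁹ N·m²/C²)(4.91×10⁻⁹)(3.22×10⁻⁹)/(0.371) = 3.83×10⁻⁷ J.

3.83×10⁻⁷ J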